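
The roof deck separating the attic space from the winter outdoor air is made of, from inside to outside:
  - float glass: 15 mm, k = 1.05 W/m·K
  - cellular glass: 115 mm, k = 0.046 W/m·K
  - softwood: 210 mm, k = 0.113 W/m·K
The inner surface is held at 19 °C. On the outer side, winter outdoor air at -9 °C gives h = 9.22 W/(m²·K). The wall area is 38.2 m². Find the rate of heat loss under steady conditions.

Model the wall as resistances in series:
R_float glass = L/(kA) = 0.015/(1.05×38.2) = 3.74×10^-4 K/W
R_cellular glass = L/(kA) = 0.115/(0.046×38.2) = 0.06545 K/W
R_softwood = L/(kA) = 0.21/(0.113×38.2) = 0.04865 K/W
R_outer film = 1/(h_o·A) = 1/(9.22×38.2) = 0.002839 K/W
R_total = 0.1173 K/W
Q = ΔT / R_total = 28 / 0.1173

Q ≈ 239 W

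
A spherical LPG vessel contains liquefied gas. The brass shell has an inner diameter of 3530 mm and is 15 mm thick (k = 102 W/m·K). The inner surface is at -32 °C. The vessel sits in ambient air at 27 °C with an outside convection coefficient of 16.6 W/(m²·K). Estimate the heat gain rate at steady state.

Q ≈ 38900 W

For a spherical shell R = (1/r₁ − 1/r₂)/(4πk); film R = 1/(h·4πr²). In series:
R_brass shell = (1/1.765 − 1/1.78)/(4π×102) = 3.725×10^-6 K/W
R_outer film = 1/(h·4πr_o²) = 1/(16.6×4π×1.78²) = 0.001513 K/W
R_total = 0.001517 K/W
Q = ΔT/R_total = 59/0.001517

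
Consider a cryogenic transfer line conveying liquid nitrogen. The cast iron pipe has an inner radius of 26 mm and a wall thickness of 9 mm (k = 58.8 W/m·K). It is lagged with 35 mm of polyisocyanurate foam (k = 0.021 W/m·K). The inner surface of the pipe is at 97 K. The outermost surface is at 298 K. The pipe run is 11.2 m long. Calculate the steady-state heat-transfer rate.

Q ≈ 428 W

For a radial system each layer contributes R = ln(r_out/r_in)/(2πkL); films add R = 1/(hA).
R_cast iron pipe wall = ln(35/26)/(2π×58.8×11.2) = 7.184×10^-5 K/W
R_polyisocyanurate foam = ln(70/35)/(2π×0.021×11.2) = 0.469 K/W
R_total = 0.4691 K/W
Q = ΔT/R_total = 201/0.4691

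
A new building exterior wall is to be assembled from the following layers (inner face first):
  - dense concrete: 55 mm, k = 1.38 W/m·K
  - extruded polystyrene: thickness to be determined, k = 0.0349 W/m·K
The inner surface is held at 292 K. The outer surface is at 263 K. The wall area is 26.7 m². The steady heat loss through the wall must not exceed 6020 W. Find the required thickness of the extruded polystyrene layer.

Model the wall as resistances in series:
R_dense concrete = L/(kA) = 0.055/(1.38×26.7) = 0.001493 K/W
Sum of the known resistances R_other = 0.001493 K/W
Required total resistance R_tot = ΔT/Q_allow = 29/6020 = 0.004817 K/W
R_extruded polystyrene = R_tot − R_other = 0.003325 K/W
L = R·k·A = 0.003325×0.0349×26.7

L ≈ 3.1 mm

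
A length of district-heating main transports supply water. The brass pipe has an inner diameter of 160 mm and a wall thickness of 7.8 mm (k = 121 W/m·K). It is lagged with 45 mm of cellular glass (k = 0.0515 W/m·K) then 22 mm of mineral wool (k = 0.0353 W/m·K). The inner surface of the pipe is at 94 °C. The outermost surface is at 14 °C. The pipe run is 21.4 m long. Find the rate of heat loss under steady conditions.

Q ≈ 869 W

For a radial system each layer contributes R = ln(r_out/r_in)/(2πkL); films add R = 1/(hA).
R_brass pipe wall = ln(87.8/80)/(2π×121×21.4) = 5.718×10^-6 K/W
R_cellular glass = ln(132.8/87.8)/(2π×0.0515×21.4) = 0.05975 K/W
R_mineral wool = ln(154.8/132.8)/(2π×0.0353×21.4) = 0.0323 K/W
R_total = 0.09206 K/W
Q = ΔT/R_total = 80/0.09206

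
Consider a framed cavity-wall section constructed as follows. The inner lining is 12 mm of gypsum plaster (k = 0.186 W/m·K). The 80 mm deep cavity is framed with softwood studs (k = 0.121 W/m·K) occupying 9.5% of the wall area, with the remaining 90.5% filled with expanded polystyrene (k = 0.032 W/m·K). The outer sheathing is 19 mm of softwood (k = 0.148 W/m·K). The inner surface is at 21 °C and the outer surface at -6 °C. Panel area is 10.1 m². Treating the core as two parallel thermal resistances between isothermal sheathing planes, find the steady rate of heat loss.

Q ≈ 126 W

Sheathing layers in series; stud and cavity paths in parallel between them.
R_inner = 0.012/(0.186×10.1) = 0.006388 K/W
R_stud  = 0.08/(0.121×0.095×10.1) = 0.6891 K/W
R_cav   = 0.08/(0.032×0.905×10.1) = 0.2735 K/W
1/R_core = 1/R_stud + 1/R_cav → R_core = 0.1958 K/W
R_outer = 0.019/(0.148×10.1) = 0.01271 K/W
R_total = 0.2149 K/W
Q = ΔT/R_total = 27/0.2149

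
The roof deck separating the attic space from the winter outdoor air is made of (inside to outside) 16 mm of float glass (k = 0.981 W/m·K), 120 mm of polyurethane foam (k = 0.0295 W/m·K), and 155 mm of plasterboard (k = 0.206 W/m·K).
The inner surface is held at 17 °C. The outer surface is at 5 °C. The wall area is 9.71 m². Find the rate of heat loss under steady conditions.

Using the resistance-network approach (series):
R_float glass = L/(kA) = 0.016/(0.981×9.71) = 0.00168 K/W
R_polyurethane foam = L/(kA) = 0.12/(0.0295×9.71) = 0.4189 K/W
R_plasterboard = L/(kA) = 0.155/(0.206×9.71) = 0.07749 K/W
R_total = 0.4981 K/W
Q = ΔT / R_total = 12 / 0.4981

Q ≈ 24.1 W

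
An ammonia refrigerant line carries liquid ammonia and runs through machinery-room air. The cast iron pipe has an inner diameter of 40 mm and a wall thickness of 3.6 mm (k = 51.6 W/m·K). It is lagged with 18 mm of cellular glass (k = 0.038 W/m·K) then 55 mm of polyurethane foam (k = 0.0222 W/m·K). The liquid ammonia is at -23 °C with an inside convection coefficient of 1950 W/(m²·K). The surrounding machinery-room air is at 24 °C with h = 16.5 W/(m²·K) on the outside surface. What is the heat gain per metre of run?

Treating each annulus and film as a series resistance:
R_inner film = 1/(h_i·2πr₁L) = 1/(1950×2π×0.02×1) = 0.004081 K/W
R_cast iron pipe wall = ln(23.6/20)/(2π×51.6×1) = 5.105×10^-4 K/W
R_cellular glass = ln(41.6/23.6)/(2π×0.038×1) = 2.374 K/W
R_polyurethane foam = ln(96.6/41.6)/(2π×0.0222×1) = 6.04 K/W
R_outer film = 1/(h_o·2πr_oL) = 1/(16.5×2π×0.0966×1) = 0.09985 K/W
R_total = 8.518 K/W
Q = ΔT/R_total = 47/8.518

q′ ≈ 5.52 W/m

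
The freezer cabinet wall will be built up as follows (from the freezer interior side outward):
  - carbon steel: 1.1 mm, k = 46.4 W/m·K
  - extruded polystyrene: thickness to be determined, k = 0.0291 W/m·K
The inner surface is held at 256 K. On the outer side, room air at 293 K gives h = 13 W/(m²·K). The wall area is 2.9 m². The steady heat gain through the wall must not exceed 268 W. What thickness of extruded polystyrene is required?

L ≈ 9.41 mm

Model the wall as resistances in series:
R_carbon steel = L/(kA) = 0.0011/(46.4×2.9) = 8.175×10^-6 K/W
R_outer film = 1/(h_o·A) = 1/(13×2.9) = 0.02653 K/W
Sum of the known resistances R_other = 0.02653 K/W
Required total resistance R_tot = ΔT/Q_allow = 37/268 = 0.1381 K/W
R_extruded polystyrene = R_tot − R_other = 0.1115 K/W
L = R·k·A = 0.1115×0.0291×2.9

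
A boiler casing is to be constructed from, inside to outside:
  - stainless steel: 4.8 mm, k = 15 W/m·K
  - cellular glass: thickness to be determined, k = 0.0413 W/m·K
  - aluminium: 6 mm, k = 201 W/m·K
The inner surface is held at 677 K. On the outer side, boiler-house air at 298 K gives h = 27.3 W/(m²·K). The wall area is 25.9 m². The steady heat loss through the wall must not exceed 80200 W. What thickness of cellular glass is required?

Thermal resistances in series:
R_stainless steel = L/(kA) = 0.0048/(15×25.9) = 1.236×10^-5 K/W
R_aluminium = L/(kA) = 0.006/(201×25.9) = 1.153×10^-6 K/W
R_outer film = 1/(h_o·A) = 1/(27.3×25.9) = 0.001414 K/W
Sum of the known resistances R_other = 0.001428 K/W
Required total resistance R_tot = ΔT/Q_allow = 379/80200 = 0.004726 K/W
R_cellular glass = R_tot − R_other = 0.003298 K/W
L = R·k·A = 0.003298×0.0413×25.9

L ≈ 3.53 mm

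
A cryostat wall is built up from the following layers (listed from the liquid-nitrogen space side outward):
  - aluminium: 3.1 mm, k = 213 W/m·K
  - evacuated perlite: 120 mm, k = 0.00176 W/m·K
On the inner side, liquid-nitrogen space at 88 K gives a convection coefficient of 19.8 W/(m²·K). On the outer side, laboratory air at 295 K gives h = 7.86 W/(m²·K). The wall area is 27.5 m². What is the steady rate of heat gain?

Q ≈ 83.3 W

Treating each layer as a thermal resistance in series:
R_inner film = 1/(h_i·A) = 1/(19.8×27.5) = 0.001837 K/W
R_aluminium = L/(kA) = 0.0031/(213×27.5) = 5.292×10^-7 K/W
R_evacuated perlite = L/(kA) = 0.12/(0.00176×27.5) = 2.479 K/W
R_outer film = 1/(h_o·A) = 1/(7.86×27.5) = 0.004626 K/W
R_total = 2.486 K/W
Q = ΔT / R_total = 207 / 2.486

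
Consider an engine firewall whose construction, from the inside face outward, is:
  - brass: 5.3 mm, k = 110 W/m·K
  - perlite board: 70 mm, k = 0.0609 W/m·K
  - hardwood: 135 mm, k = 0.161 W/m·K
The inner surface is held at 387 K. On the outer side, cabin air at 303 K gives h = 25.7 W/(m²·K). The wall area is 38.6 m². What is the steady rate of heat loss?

Thermal resistances in series:
R_brass = L/(kA) = 0.0053/(110×38.6) = 1.248×10^-6 K/W
R_perlite board = L/(kA) = 0.07/(0.0609×38.6) = 0.02978 K/W
R_hardwood = L/(kA) = 0.135/(0.161×38.6) = 0.02172 K/W
R_outer film = 1/(h_o·A) = 1/(25.7×38.6) = 0.001008 K/W
R_total = 0.05251 K/W
Q = ΔT / R_total = 84 / 0.05251

Q ≈ 1600 W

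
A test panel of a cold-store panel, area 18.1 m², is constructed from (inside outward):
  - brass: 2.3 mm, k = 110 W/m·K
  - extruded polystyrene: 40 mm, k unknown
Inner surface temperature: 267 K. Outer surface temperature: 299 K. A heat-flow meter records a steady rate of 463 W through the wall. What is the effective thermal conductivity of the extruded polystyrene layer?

Using the resistance-network approach (series):
R_brass = L/(kA) = 0.0023/(110×18.1) = 1.155×10^-6 K/W
Sum of known resistances R_other = 1.155×10^-6 K/W
Total R = ΔT/Q = 32/463 = 0.06911 K/W
R_extruded polystyrene = R_total − R_other = 0.06911 K/W
k = L/(R·A) = 0.04/(0.06911×18.1)

k ≈ 0.032 W/(m·K)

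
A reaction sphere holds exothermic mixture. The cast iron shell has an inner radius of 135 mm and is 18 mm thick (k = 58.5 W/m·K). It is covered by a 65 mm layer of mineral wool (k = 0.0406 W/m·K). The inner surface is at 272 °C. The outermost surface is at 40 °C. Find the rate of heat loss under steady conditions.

Q ≈ 60.7 W

Spherical conduction: R = (1/r_in − 1/r_out)/(4πk) per layer; series-sum.
R_cast iron shell = (1/0.135 − 1/0.153)/(4π×58.5) = 0.001185 K/W
R_mineral wool = (1/0.153 − 1/0.218)/(4π×0.0406) = 3.82 K/W
R_total = 3.821 K/W
Q = ΔT/R_total = 232/3.821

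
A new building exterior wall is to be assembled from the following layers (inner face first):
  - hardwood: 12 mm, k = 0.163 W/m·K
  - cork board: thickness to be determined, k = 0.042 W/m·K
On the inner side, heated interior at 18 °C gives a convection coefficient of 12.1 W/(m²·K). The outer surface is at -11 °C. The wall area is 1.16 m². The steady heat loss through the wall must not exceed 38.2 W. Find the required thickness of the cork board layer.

L ≈ 30.4 mm

Model the wall as resistances in series:
R_inner film = 1/(h_i·A) = 1/(12.1×1.16) = 0.07125 K/W
R_hardwood = L/(kA) = 0.012/(0.163×1.16) = 0.06347 K/W
Sum of the known resistances R_other = 0.1347 K/W
Required total resistance R_tot = ΔT/Q_allow = 29/38.2 = 0.7592 K/W
R_cork board = R_tot − R_other = 0.6245 K/W
L = R·k·A = 0.6245×0.042×1.16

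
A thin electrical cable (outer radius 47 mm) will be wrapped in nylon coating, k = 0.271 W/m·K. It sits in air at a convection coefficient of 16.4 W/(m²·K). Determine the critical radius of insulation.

For a cylinder r_cr = k/h = 0.271/16.4
r_cr = 16.5 mm; since the bare radius (47 mm) is above r_cr, any added insulation will reduce heat loss.

r_cr ≈ 16.5 mm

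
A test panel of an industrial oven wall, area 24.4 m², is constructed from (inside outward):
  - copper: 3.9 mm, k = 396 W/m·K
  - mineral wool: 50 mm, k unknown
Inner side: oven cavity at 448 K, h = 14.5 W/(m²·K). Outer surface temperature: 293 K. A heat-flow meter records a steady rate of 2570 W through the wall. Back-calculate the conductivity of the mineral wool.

k ≈ 0.0356 W/(m·K)

Thermal resistances in series:
R_inner film = 1/(h_i·A) = 1/(14.5×24.4) = 0.002826 K/W
R_copper = L/(kA) = 0.0039/(396×24.4) = 4.036×10^-7 K/W
Sum of known resistances R_other = 0.002827 K/W
Total R = ΔT/Q = 155/2570 = 0.06031 K/W
R_mineral wool = R_total − R_other = 0.05748 K/W
k = L/(R·A) = 0.05/(0.05748×24.4)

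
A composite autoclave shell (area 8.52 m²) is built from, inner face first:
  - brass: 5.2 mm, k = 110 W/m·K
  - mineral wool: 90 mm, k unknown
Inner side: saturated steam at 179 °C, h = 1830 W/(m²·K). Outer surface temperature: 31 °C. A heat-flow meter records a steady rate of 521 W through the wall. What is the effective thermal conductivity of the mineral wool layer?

Treating each layer as a thermal resistance in series:
R_inner film = 1/(h_i·A) = 1/(1830×8.52) = 6.414×10^-5 K/W
R_brass = L/(kA) = 0.0052/(110×8.52) = 5.548×10^-6 K/W
Sum of known resistances R_other = 6.969×10^-5 K/W
Total R = ΔT/Q = 148/521 = 0.2841 K/W
R_mineral wool = R_total − R_other = 0.284 K/W
k = L/(R·A) = 0.09/(0.284×8.52)

k ≈ 0.0372 W/(m·K)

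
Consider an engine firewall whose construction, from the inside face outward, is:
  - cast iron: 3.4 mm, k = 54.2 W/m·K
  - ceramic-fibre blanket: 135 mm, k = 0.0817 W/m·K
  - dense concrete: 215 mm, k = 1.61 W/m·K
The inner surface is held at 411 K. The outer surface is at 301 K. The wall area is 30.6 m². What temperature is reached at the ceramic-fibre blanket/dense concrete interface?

T ≈ 309 K

Treating each layer as a thermal resistance in series:
R_cast iron = L/(kA) = 0.0034/(54.2×30.6) = 2.05×10^-6 K/W
R_ceramic-fibre blanket = L/(kA) = 0.135/(0.0817×30.6) = 0.054 K/W
R_dense concrete = L/(kA) = 0.215/(1.61×30.6) = 0.004364 K/W
R_total = 0.05837 K/W;  Q = ΔT/R_total = 110/0.05837 = 1885 W
T_interface = T_inner − Q·ΣR(inner→interface) = 411 − 1880×0.054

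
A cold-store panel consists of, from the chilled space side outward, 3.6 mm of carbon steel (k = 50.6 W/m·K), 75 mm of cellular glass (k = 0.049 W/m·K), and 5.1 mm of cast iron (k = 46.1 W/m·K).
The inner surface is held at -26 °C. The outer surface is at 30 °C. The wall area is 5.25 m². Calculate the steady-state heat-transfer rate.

Model the wall as resistances in series:
R_carbon steel = L/(kA) = 0.0036/(50.6×5.25) = 1.355×10^-5 K/W
R_cellular glass = L/(kA) = 0.075/(0.049×5.25) = 0.2915 K/W
R_cast iron = L/(kA) = 0.0051/(46.1×5.25) = 2.107×10^-5 K/W
R_total = 0.2916 K/W
Q = ΔT / R_total = 56 / 0.2916

Q ≈ 192 W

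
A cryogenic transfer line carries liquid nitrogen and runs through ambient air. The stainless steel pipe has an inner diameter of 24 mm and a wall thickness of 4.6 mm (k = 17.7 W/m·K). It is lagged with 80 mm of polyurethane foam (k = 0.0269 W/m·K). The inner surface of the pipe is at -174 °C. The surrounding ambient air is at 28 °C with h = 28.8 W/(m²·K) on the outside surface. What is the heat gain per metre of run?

q′ ≈ 19.3 W/m

Per-layer cylindrical resistances, series-summed:
R_stainless steel pipe wall = ln(16.6/12)/(2π×17.7×1) = 0.002918 K/W
R_polyurethane foam = ln(96.6/16.6)/(2π×0.0269×1) = 10.42 K/W
R_outer film = 1/(h_o·2πr_oL) = 1/(28.8×2π×0.0966×1) = 0.05721 K/W
R_total = 10.48 K/W
Q = ΔT/R_total = 202/10.48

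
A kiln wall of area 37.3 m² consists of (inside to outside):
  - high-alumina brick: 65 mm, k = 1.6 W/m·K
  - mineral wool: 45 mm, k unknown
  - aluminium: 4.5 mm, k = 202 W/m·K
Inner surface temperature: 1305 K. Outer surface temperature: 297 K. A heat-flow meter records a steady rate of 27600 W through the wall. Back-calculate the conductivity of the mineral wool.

k ≈ 0.034 W/(m·K)

Model the wall as resistances in series:
R_high-alumina brick = L/(kA) = 0.065/(1.6×37.3) = 0.001089 K/W
R_aluminium = L/(kA) = 0.0045/(202×37.3) = 5.972×10^-7 K/W
Sum of known resistances R_other = 0.00109 K/W
Total R = ΔT/Q = 1008/27600 = 0.03652 K/W
R_mineral wool = R_total − R_other = 0.03543 K/W
k = L/(R·A) = 0.045/(0.03543×37.3)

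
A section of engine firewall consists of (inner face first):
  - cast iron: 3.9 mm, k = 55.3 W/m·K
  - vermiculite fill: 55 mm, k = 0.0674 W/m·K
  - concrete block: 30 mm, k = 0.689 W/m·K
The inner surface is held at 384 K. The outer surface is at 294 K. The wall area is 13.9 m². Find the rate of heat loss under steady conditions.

Q ≈ 1460 W

Model the wall as resistances in series:
R_cast iron = L/(kA) = 0.0039/(55.3×13.9) = 5.074×10^-6 K/W
R_vermiculite fill = L/(kA) = 0.055/(0.0674×13.9) = 0.05871 K/W
R_concrete block = L/(kA) = 0.03/(0.689×13.9) = 0.003132 K/W
R_total = 0.06184 K/W
Q = ΔT / R_total = 90 / 0.06184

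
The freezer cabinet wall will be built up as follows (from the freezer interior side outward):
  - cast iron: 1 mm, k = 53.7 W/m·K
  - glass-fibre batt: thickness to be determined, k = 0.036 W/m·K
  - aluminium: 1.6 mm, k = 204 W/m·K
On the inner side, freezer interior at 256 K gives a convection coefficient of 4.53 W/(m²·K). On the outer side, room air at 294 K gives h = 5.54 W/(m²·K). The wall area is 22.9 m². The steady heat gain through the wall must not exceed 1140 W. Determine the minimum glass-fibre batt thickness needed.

L ≈ 13 mm

Model the wall as resistances in series:
R_inner film = 1/(h_i·A) = 1/(4.53×22.9) = 0.00964 K/W
R_cast iron = L/(kA) = 0.001/(53.7×22.9) = 8.132×10^-7 K/W
R_aluminium = L/(kA) = 0.0016/(204×22.9) = 3.425×10^-7 K/W
R_outer film = 1/(h_o·A) = 1/(5.54×22.9) = 0.007882 K/W
Sum of the known resistances R_other = 0.01752 K/W
Required total resistance R_tot = ΔT/Q_allow = 38/1140 = 0.03333 K/W
R_glass-fibre batt = R_tot − R_other = 0.01581 K/W
L = R·k·A = 0.01581×0.036×22.9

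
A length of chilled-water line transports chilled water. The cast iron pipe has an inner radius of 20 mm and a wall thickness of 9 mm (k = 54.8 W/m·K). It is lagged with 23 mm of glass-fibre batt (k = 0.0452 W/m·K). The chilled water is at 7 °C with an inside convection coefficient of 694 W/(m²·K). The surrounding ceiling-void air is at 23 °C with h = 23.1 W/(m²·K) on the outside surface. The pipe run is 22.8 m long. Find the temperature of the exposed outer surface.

T ≈ 22 °C

Per-layer cylindrical resistances, series-summed:
R_inner film = 1/(h_i·2πr₁L) = 1/(694×2π×0.02×22.8) = 5.029×10^-4 K/W
R_cast iron pipe wall = ln(29/20)/(2π×54.8×22.8) = 4.733×10^-5 K/W
R_glass-fibre batt = ln(52/29)/(2π×0.0452×22.8) = 0.09018 K/W
R_outer film = 1/(h_o·2πr_oL) = 1/(23.1×2π×0.052×22.8) = 0.005811 K/W
R_total = 0.09654 K/W
Q = ΔT/R_total = 16/0.09654
Q = 166 W
T_interface = T_inner + Q·ΣR(inner→interface) = 7 + 166×0.09073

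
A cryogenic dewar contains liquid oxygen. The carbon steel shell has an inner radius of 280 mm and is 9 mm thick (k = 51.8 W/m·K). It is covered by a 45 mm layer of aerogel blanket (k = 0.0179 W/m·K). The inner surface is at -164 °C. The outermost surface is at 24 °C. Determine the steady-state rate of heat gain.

For a spherical shell R = (1/r₁ − 1/r₂)/(4πk); film R = 1/(h·4πr²). In series:
R_carbon steel shell = (1/0.28 − 1/0.289)/(4π×51.8) = 1.709×10^-4 K/W
R_aerogel blanket = (1/0.289 − 1/0.334)/(4π×0.0179) = 2.073 K/W
R_total = 2.073 K/W
Q = ΔT/R_total = 188/2.073

Q ≈ 90.7 W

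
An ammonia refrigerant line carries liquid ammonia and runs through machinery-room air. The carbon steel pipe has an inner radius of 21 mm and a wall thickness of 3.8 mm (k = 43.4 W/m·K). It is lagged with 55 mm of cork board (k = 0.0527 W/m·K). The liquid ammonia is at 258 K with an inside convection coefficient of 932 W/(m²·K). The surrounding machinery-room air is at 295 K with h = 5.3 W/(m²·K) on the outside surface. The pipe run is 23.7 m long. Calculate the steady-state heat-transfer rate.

Q ≈ 224 W

Radial resistances (cylindrical: R_cond = ln(r_o/r_i)/(2πkL), R_conv = 1/(h·2πrL)):
R_inner film = 1/(h_i·2πr₁L) = 1/(932×2π×0.021×23.7) = 3.431×10^-4 K/W
R_carbon steel pipe wall = ln(24.8/21)/(2π×43.4×23.7) = 2.574×10^-5 K/W
R_cork board = ln(79.8/24.8)/(2π×0.0527×23.7) = 0.1489 K/W
R_outer film = 1/(h_o·2πr_oL) = 1/(5.3×2π×0.0798×23.7) = 0.01588 K/W
R_total = 0.1652 K/W
Q = ΔT/R_total = 37/0.1652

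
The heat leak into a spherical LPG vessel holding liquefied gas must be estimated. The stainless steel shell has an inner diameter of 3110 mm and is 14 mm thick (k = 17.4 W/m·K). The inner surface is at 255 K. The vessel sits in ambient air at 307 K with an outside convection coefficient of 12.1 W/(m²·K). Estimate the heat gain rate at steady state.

For a spherical shell R = (1/r₁ − 1/r₂)/(4πk); film R = 1/(h·4πr²). In series:
R_stainless steel shell = (1/1.555 − 1/1.569)/(4π×17.4) = 2.624×10^-5 K/W
R_outer film = 1/(h·4πr_o²) = 1/(12.1×4π×1.569²) = 0.002672 K/W
R_total = 0.002698 K/W
Q = ΔT/R_total = 52/0.002698

Q ≈ 19300 W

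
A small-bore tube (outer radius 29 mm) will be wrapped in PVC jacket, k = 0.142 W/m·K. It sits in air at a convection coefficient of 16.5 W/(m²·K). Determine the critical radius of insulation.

For a cylinder r_cr = k/h = 0.142/16.5
r_cr = 8.61 mm; since the bare radius (29 mm) is above r_cr, any added insulation will reduce heat loss.

r_cr ≈ 8.61 mm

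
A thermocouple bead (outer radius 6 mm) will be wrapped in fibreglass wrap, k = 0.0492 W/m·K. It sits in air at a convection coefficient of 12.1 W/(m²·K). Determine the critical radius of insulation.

For a sphere r_cr = 2k/h = 2×0.0492/12.1
r_cr = 8.13 mm; since the bare radius (6 mm) is below r_cr, adding a thin layer of insulation will *increase* heat loss.

r_cr ≈ 8.13 mm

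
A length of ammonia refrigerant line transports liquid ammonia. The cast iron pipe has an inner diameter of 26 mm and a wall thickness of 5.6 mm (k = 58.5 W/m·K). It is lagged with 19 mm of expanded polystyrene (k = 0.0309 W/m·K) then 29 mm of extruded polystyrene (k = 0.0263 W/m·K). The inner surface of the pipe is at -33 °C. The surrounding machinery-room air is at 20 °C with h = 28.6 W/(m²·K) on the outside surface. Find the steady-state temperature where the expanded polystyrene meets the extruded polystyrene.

T ≈ -6.19 °C

Per-layer cylindrical resistances, series-summed:
R_cast iron pipe wall = ln(18.6/13)/(2π×58.5×1) = 9.746×10^-4 K/W
R_expanded polystyrene = ln(37.6/18.6)/(2π×0.0309×1) = 3.625 K/W
R_extruded polystyrene = ln(66.6/37.6)/(2π×0.0263×1) = 3.46 K/W
R_outer film = 1/(h_o·2πr_oL) = 1/(28.6×2π×0.0666×1) = 0.08356 K/W
R_total = 7.169 K/W
Q = ΔT/R_total = 53/7.169
Q = 7.39 W/m
T_interface = T_inner + Q·ΣR(inner→interface) = -33 + 7.39×3.626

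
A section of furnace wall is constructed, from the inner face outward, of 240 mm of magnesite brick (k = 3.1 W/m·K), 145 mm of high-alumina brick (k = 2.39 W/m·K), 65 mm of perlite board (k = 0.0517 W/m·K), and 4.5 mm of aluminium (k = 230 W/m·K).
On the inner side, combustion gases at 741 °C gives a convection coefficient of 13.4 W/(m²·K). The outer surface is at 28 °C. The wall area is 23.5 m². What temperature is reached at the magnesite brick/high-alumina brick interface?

Thermal resistances in series:
R_inner film = 1/(h_i·A) = 1/(13.4×23.5) = 0.003176 K/W
R_magnesite brick = L/(kA) = 0.24/(3.1×23.5) = 0.003294 K/W
R_high-alumina brick = L/(kA) = 0.145/(2.39×23.5) = 0.002582 K/W
R_perlite board = L/(kA) = 0.065/(0.0517×23.5) = 0.0535 K/W
R_aluminium = L/(kA) = 0.0045/(230×23.5) = 8.326×10^-7 K/W
R_total = 0.06255 K/W;  Q = ΔT/R_total = 713/0.06255 = 11400 W
T_interface = T_inner − Q·ΣR(inner→interface) = 741 − 11400×0.00647

T ≈ 667 °C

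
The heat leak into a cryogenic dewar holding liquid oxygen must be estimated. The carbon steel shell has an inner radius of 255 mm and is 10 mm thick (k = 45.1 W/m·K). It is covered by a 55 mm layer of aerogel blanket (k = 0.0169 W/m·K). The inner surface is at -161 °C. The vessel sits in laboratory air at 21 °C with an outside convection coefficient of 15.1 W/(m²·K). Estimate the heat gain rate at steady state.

Spherical conduction: R = (1/r_in − 1/r_out)/(4πk) per layer; series-sum.
R_carbon steel shell = (1/0.255 − 1/0.265)/(4π×45.1) = 2.611×10^-4 K/W
R_aerogel blanket = (1/0.265 − 1/0.32)/(4π×0.0169) = 3.054 K/W
R_outer film = 1/(h·4πr_o²) = 1/(15.1×4π×0.32²) = 0.05147 K/W
R_total = 3.106 K/W
Q = ΔT/R_total = 182/3.106

Q ≈ 58.6 W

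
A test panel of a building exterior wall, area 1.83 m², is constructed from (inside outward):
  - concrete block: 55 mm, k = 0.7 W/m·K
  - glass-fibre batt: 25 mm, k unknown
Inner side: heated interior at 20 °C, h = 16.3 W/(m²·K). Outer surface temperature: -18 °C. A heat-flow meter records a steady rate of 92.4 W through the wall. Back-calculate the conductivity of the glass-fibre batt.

Thermal resistances in series:
R_inner film = 1/(h_i·A) = 1/(16.3×1.83) = 0.03352 K/W
R_concrete block = L/(kA) = 0.055/(0.7×1.83) = 0.04294 K/W
Sum of known resistances R_other = 0.07646 K/W
Total R = ΔT/Q = 38/92.4 = 0.4113 K/W
R_glass-fibre batt = R_total − R_other = 0.3348 K/W
k = L/(R·A) = 0.025/(0.3348×1.83)

k ≈ 0.0408 W/(m·K)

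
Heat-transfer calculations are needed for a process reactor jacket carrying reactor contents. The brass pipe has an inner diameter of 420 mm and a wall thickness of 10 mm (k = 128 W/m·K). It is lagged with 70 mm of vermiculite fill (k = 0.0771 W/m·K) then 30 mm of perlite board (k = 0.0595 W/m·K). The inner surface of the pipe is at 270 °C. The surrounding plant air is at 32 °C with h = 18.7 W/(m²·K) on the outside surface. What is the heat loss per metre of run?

Per-layer cylindrical resistances, series-summed:
R_brass pipe wall = ln(220/210)/(2π×128×1) = 5.784×10^-5 K/W
R_vermiculite fill = ln(290/220)/(2π×0.0771×1) = 0.5703 K/W
R_perlite board = ln(320/290)/(2π×0.0595×1) = 0.2633 K/W
R_outer film = 1/(h_o·2πr_oL) = 1/(18.7×2π×0.32×1) = 0.0266 K/W
R_total = 0.8602 K/W
Q = ΔT/R_total = 238/0.8602

q′ ≈ 277 W/m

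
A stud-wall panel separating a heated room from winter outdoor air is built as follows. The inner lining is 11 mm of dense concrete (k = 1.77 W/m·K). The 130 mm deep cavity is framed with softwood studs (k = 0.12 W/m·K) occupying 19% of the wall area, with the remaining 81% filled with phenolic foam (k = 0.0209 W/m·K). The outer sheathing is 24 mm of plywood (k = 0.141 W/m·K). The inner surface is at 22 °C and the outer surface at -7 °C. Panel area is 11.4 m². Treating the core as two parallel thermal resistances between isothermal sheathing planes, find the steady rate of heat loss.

Sheathing layers in series; stud and cavity paths in parallel between them.
R_inner = 0.011/(1.77×11.4) = 5.451×10^-4 K/W
R_stud  = 0.13/(0.12×0.19×11.4) = 0.5002 K/W
R_cav   = 0.13/(0.0209×0.81×11.4) = 0.6736 K/W
1/R_core = 1/R_stud + 1/R_cav → R_core = 0.287 K/W
R_outer = 0.024/(0.141×11.4) = 0.01493 K/W
R_total = 0.3025 K/W
Q = ΔT/R_total = 29/0.3025

Q ≈ 95.9 W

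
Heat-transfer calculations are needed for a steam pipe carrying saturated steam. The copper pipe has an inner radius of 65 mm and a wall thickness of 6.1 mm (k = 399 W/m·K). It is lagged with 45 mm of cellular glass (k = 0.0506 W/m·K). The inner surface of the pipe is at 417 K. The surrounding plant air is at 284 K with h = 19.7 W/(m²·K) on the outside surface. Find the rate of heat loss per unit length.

q′ ≈ 82.5 W/m

Cylindrical conduction, so R = ln(r₂/r₁)/(2πkL) per layer, in series:
R_copper pipe wall = ln(71.1/65)/(2π×399×1) = 3.578×10^-5 K/W
R_cellular glass = ln(116.1/71.1)/(2π×0.0506×1) = 1.542 K/W
R_outer film = 1/(h_o·2πr_oL) = 1/(19.7×2π×0.1161×1) = 0.06959 K/W
R_total = 1.612 K/W
Q = ΔT/R_total = 133/1.612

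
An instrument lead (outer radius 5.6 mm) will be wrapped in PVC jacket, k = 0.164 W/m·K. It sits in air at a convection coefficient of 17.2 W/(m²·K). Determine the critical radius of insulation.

For a cylinder r_cr = k/h = 0.164/17.2
r_cr = 9.53 mm; since the bare radius (5.6 mm) is below r_cr, adding a thin layer of insulation will *increase* heat loss.

r_cr ≈ 9.53 mm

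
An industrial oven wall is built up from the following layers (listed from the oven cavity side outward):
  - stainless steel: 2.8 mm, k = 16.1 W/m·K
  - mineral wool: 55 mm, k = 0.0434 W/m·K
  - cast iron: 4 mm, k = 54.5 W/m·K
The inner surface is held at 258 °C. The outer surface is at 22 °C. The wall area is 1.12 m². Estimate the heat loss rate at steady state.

Q ≈ 209 W

Using the resistance-network approach (series):
R_stainless steel = L/(kA) = 0.0028/(16.1×1.12) = 1.553×10^-4 K/W
R_mineral wool = L/(kA) = 0.055/(0.0434×1.12) = 1.132 K/W
R_cast iron = L/(kA) = 0.004/(54.5×1.12) = 6.553×10^-5 K/W
R_total = 1.132 K/W
Q = ΔT / R_total = 236 / 1.132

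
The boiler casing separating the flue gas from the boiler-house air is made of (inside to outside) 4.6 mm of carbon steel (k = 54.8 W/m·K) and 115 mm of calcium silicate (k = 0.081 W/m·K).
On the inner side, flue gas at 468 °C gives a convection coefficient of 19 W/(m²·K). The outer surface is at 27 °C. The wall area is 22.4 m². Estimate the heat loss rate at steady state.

Series thermal resistances:
R_inner film = 1/(h_i·A) = 1/(19×22.4) = 0.00235 K/W
R_carbon steel = L/(kA) = 0.0046/(54.8×22.4) = 3.747×10^-6 K/W
R_calcium silicate = L/(kA) = 0.115/(0.081×22.4) = 0.06338 K/W
R_total = 0.06574 K/W
Q = ΔT / R_total = 441 / 0.06574

Q ≈ 6710 W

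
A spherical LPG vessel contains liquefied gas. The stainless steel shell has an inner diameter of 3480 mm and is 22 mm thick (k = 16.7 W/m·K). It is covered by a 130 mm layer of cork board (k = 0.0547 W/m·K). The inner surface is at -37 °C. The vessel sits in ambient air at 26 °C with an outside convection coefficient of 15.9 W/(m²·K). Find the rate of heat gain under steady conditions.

Q ≈ 1080 W

Each spherical layer contributes R = (1/r_i − 1/r_o)/(4πk):
R_stainless steel shell = (1/1.74 − 1/1.762)/(4π×16.7) = 3.419×10^-5 K/W
R_cork board = (1/1.762 − 1/1.892)/(4π×0.0547) = 0.05673 K/W
R_outer film = 1/(h·4πr_o²) = 1/(15.9×4π×1.892²) = 0.001398 K/W
R_total = 0.05816 K/W
Q = ΔT/R_total = 63/0.05816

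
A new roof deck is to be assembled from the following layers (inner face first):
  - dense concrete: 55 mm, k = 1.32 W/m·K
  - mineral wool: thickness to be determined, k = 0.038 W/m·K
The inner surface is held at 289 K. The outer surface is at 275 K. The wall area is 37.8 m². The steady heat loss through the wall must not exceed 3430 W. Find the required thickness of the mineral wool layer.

Model the wall as resistances in series:
R_dense concrete = L/(kA) = 0.055/(1.32×37.8) = 0.001102 K/W
Sum of the known resistances R_other = 0.001102 K/W
Required total resistance R_tot = ΔT/Q_allow = 14/3430 = 0.004082 K/W
R_mineral wool = R_tot − R_other = 0.002979 K/W
L = R·k·A = 0.002979×0.038×37.8

L ≈ 4.28 mm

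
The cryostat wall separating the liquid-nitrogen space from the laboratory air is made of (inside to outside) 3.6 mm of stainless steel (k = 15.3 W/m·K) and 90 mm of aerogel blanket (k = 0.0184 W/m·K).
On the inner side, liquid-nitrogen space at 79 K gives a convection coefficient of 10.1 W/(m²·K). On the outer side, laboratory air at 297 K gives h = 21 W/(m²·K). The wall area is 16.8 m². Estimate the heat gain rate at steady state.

Q ≈ 727 W

Model the wall as resistances in series:
R_inner film = 1/(h_i·A) = 1/(10.1×16.8) = 0.005893 K/W
R_stainless steel = L/(kA) = 0.0036/(15.3×16.8) = 1.401×10^-5 K/W
R_aerogel blanket = L/(kA) = 0.09/(0.0184×16.8) = 0.2911 K/W
R_outer film = 1/(h_o·A) = 1/(21×16.8) = 0.002834 K/W
R_total = 0.2999 K/W
Q = ΔT / R_total = 218 / 0.2999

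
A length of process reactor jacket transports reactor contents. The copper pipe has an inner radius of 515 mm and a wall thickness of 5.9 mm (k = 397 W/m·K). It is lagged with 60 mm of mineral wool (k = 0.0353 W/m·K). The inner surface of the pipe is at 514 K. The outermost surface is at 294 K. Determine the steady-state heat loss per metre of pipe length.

q′ ≈ 448 W/m

Radial resistances (cylindrical: R_cond = ln(r_o/r_i)/(2πkL), R_conv = 1/(h·2πrL)):
R_copper pipe wall = ln(520.9/515)/(2π×397×1) = 4.567×10^-6 K/W
R_mineral wool = ln(580.9/520.9)/(2π×0.0353×1) = 0.4915 K/W
R_total = 0.4915 K/W
Q = ΔT/R_total = 220/0.4915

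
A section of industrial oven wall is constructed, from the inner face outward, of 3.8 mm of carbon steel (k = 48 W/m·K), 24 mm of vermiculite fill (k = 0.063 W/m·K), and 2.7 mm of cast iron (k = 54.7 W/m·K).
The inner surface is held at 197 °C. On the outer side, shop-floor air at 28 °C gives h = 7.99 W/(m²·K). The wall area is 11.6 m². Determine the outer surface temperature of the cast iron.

T ≈ 69.8 °C

Using the resistance-network approach (series):
R_carbon steel = L/(kA) = 0.0038/(48×11.6) = 6.825×10^-6 K/W
R_vermiculite fill = L/(kA) = 0.024/(0.063×11.6) = 0.03284 K/W
R_cast iron = L/(kA) = 0.0027/(54.7×11.6) = 4.255×10^-6 K/W
R_outer film = 1/(h_o·A) = 1/(7.99×11.6) = 0.01079 K/W
R_total = 0.04364 K/W;  Q = ΔT/R_total = 169/0.04364 = 3872 W
T_interface = T_inner − Q·ΣR(inner→interface) = 197 − 3870×0.03285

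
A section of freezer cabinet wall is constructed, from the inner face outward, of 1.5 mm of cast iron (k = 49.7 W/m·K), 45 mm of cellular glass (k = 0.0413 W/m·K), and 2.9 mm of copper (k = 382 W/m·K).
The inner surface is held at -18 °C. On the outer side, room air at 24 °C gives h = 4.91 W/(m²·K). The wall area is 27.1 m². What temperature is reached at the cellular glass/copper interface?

Treating each layer as a thermal resistance in series:
R_cast iron = L/(kA) = 0.0015/(49.7×27.1) = 1.114×10^-6 K/W
R_cellular glass = L/(kA) = 0.045/(0.0413×27.1) = 0.04021 K/W
R_copper = L/(kA) = 0.0029/(382×27.1) = 2.801×10^-7 K/W
R_outer film = 1/(h_o·A) = 1/(4.91×27.1) = 0.007515 K/W
R_total = 0.04772 K/W;  Q = ΔT/R_total = 42/0.04772 = 880.1 W
T_interface = T_inner + Q·ΣR(inner→interface) = -18 + 880×0.04021

T ≈ 17.4 °C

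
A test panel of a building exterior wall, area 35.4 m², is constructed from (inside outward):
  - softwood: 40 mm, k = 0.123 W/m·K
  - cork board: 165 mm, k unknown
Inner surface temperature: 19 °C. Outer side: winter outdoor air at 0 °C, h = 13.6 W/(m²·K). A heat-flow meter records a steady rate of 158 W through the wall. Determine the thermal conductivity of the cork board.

Using the resistance-network approach (series):
R_softwood = L/(kA) = 0.04/(0.123×35.4) = 0.009187 K/W
R_outer film = 1/(h_o·A) = 1/(13.6×35.4) = 0.002077 K/W
Sum of known resistances R_other = 0.01126 K/W
Total R = ΔT/Q = 19/158 = 0.1203 K/W
R_cork board = R_total − R_other = 0.109 K/W
k = L/(R·A) = 0.165/(0.109×35.4)

k ≈ 0.0428 W/(m·K)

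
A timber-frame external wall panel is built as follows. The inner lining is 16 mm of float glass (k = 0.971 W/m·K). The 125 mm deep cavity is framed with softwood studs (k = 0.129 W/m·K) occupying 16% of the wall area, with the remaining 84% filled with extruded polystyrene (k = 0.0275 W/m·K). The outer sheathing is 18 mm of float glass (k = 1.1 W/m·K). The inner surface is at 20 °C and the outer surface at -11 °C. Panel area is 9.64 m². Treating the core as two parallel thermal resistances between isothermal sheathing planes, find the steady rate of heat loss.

Q ≈ 103 W

Sheathing layers in series; stud and cavity paths in parallel between them.
R_inner = 0.016/(0.971×9.64) = 0.001709 K/W
R_stud  = 0.125/(0.129×0.16×9.64) = 0.6282 K/W
R_cav   = 0.125/(0.0275×0.84×9.64) = 0.5613 K/W
1/R_core = 1/R_stud + 1/R_cav → R_core = 0.2965 K/W
R_outer = 0.018/(1.1×9.64) = 0.001697 K/W
R_total = 0.2999 K/W
Q = ΔT/R_total = 31/0.2999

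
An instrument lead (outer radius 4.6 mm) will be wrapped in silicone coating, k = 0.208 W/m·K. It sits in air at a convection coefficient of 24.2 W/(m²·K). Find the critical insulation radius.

r_cr ≈ 8.6 mm

For a cylinder r_cr = k/h = 0.208/24.2
r_cr = 8.6 mm; since the bare radius (4.6 mm) is below r_cr, adding a thin layer of insulation will *increase* heat loss.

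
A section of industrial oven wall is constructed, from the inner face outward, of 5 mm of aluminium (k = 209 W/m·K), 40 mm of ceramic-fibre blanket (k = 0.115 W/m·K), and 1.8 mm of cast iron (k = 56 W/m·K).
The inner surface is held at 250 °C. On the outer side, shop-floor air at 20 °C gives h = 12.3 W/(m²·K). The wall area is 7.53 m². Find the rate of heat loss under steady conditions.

Q ≈ 4040 W

Thermal resistances in series:
R_aluminium = L/(kA) = 0.005/(209×7.53) = 3.177×10^-6 K/W
R_ceramic-fibre blanket = L/(kA) = 0.04/(0.115×7.53) = 0.04619 K/W
R_cast iron = L/(kA) = 0.0018/(56×7.53) = 4.269×10^-6 K/W
R_outer film = 1/(h_o·A) = 1/(12.3×7.53) = 0.0108 K/W
R_total = 0.057 K/W
Q = ΔT / R_total = 230 / 0.057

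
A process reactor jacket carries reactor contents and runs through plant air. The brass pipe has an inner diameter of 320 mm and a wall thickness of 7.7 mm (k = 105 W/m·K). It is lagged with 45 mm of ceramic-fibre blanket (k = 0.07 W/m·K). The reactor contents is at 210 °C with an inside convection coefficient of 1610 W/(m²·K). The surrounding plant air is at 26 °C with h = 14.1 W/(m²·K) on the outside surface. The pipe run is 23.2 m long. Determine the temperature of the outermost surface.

T ≈ 42.4 °C

For a radial system each layer contributes R = ln(r_out/r_in)/(2πkL); films add R = 1/(hA).
R_inner film = 1/(h_i·2πr₁L) = 1/(1610×2π×0.16×23.2) = 2.663×10^-5 K/W
R_brass pipe wall = ln(167.7/160)/(2π×105×23.2) = 3.071×10^-6 K/W
R_ceramic-fibre blanket = ln(212.7/167.7)/(2π×0.07×23.2) = 0.0233 K/W
R_outer film = 1/(h_o·2πr_oL) = 1/(14.1×2π×0.2127×23.2) = 0.002287 K/W
R_total = 0.02561 K/W
Q = ΔT/R_total = 184/0.02561
Q = 7180 W
T_interface = T_inner − Q·ΣR(inner→interface) = 210 − 7180×0.02333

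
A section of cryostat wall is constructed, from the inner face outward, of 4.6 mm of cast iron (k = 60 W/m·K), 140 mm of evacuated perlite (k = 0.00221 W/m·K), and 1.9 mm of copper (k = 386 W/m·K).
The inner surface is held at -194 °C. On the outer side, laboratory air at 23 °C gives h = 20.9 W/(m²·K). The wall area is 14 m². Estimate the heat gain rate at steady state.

Series thermal resistances:
R_cast iron = L/(kA) = 0.0046/(60×14) = 5.476×10^-6 K/W
R_evacuated perlite = L/(kA) = 0.14/(0.00221×14) = 4.525 K/W
R_copper = L/(kA) = 0.0019/(386×14) = 3.516×10^-7 K/W
R_outer film = 1/(h_o·A) = 1/(20.9×14) = 0.003418 K/W
R_total = 4.528 K/W
Q = ΔT / R_total = 217 / 4.528

Q ≈ 47.9 W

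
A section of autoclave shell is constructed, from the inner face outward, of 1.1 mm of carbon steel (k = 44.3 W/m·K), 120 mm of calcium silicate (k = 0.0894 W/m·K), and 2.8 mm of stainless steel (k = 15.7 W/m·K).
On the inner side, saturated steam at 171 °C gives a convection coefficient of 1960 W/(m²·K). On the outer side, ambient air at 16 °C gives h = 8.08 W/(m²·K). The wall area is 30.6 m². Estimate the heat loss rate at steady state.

Model the wall as resistances in series:
R_inner film = 1/(h_i·A) = 1/(1960×30.6) = 1.667×10^-5 K/W
R_carbon steel = L/(kA) = 0.0011/(44.3×30.6) = 8.115×10^-7 K/W
R_calcium silicate = L/(kA) = 0.12/(0.0894×30.6) = 0.04387 K/W
R_stainless steel = L/(kA) = 0.0028/(15.7×30.6) = 5.828×10^-6 K/W
R_outer film = 1/(h_o·A) = 1/(8.08×30.6) = 0.004045 K/W
R_total = 0.04793 K/W
Q = ΔT / R_total = 155 / 0.04793

Q ≈ 3230 W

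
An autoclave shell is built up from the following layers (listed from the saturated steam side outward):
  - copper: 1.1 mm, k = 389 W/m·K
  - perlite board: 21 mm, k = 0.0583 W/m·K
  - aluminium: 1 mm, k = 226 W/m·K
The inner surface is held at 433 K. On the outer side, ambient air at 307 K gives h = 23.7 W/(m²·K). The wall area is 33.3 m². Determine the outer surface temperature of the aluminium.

Thermal resistances in series:
R_copper = L/(kA) = 0.0011/(389×33.3) = 8.492×10^-8 K/W
R_perlite board = L/(kA) = 0.021/(0.0583×33.3) = 0.01082 K/W
R_aluminium = L/(kA) = 0.001/(226×33.3) = 1.329×10^-7 K/W
R_outer film = 1/(h_o·A) = 1/(23.7×33.3) = 0.001267 K/W
R_total = 0.01208 K/W;  Q = ΔT/R_total = 126/0.01208 = 10430 W
T_interface = T_inner − Q·ΣR(inner→interface) = 433 − 10400×0.01082

T ≈ 320 K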